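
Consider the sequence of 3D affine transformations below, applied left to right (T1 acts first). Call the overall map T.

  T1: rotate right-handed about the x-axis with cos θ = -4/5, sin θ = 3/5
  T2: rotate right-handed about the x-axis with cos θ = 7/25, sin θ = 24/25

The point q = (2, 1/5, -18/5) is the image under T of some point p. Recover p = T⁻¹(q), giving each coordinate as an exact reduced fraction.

p = (2, 2, 3)

T1 = [1 0 0 0; 0 -4/5 -3/5 0; 0 3/5 -4/5 0; 0 0 0 1]
T2·T1 = [1 0 0 0; 0 -4/5 3/5 0; 0 -3/5 -4/5 0; 0 0 0 1]
det M = 1; M⁻¹ = [1 0 0 0; 0 -4/5 -3/5 0; 0 3/5 -4/5 0; 0 0 0 1]
M⁻¹ · (2, 1/5, -18/5)ᵀ = (2, 2, 3)ᵀ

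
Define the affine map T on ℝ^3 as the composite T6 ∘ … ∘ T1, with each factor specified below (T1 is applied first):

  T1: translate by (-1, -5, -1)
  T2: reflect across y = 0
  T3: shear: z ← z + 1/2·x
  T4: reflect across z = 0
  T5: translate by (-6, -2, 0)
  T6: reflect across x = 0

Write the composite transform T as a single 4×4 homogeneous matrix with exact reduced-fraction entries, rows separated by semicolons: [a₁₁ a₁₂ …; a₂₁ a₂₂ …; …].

T = [-1 0 0 7; 0 -1 0 3; -1/2 0 -1 3/2; 0 0 0 1]

T1 = [1 0 0 -1; 0 1 0 -5; 0 0 1 -1; 0 0 0 1]
T2·T1 = [1 0 0 -1; 0 -1 0 5; 0 0 1 -1; 0 0 0 1]
T3·…·T1 = [1 0 0 -1; 0 -1 0 5; 1/2 0 1 -3/2; 0 0 0 1]
T4·…·T1 = [1 0 0 -1; 0 -1 0 5; -1/2 0 -1 3/2; 0 0 0 1]
T5·…·T1 = [1 0 0 -7; 0 -1 0 3; -1/2 0 -1 3/2; 0 0 0 1]
T6·…·T1 = [-1 0 0 7; 0 -1 0 3; -1/2 0 -1 3/2; 0 0 0 1]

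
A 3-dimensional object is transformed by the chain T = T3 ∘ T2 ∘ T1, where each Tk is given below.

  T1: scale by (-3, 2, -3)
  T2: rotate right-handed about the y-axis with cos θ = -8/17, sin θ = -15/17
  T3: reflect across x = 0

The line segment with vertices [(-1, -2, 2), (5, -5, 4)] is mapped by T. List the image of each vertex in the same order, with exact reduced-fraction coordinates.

T1 scale by (-3, 2, -3): (-1, -2, 2) → (3, -4, -6); (5, -5, 4) → (-15, -10, -12)
T2 rotate right-handed about the y-axis with cos θ = -8/17, sin θ = -15/17: (3, -4, -6) → (66/17, -4, 93/17); (-15, -10, -12) → (300/17, -10, -129/17)
T3 reflect across x = 0: (66/17, -4, 93/17) → (-66/17, -4, 93/17); (300/17, -10, -129/17) → (-300/17, -10, -129/17)

image vertices: (-66/17, -4, 93/17), (-300/17, -10, -129/17)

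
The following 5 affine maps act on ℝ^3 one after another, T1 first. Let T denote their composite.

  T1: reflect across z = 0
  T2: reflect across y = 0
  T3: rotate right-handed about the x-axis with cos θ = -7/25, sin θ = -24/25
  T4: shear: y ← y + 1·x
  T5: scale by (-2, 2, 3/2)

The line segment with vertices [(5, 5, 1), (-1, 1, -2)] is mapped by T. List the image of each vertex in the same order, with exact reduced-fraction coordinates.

image vertices: (-10, 272/25, 381/50), (2, 12/5, 3/5)

T1 reflect across z = 0: (5, 5, 1) → (5, 5, -1); (-1, 1, -2) → (-1, 1, 2)
T2 reflect across y = 0: (5, 5, -1) → (5, -5, -1); (-1, 1, 2) → (-1, -1, 2)
T3 rotate right-handed about the x-axis with cos θ = -7/25, sin θ = -24/25: (5, -5, -1) → (5, 11/25, 127/25); (-1, -1, 2) → (-1, 11/5, 2/5)
T4 shear: y ← y + 1·x: (5, 11/25, 127/25) → (5, 136/25, 127/25); (-1, 11/5, 2/5) → (-1, 6/5, 2/5)
T5 scale by (-2, 2, 3/2): (5, 136/25, 127/25) → (-10, 272/25, 381/50); (-1, 6/5, 2/5) → (2, 12/5, 3/5)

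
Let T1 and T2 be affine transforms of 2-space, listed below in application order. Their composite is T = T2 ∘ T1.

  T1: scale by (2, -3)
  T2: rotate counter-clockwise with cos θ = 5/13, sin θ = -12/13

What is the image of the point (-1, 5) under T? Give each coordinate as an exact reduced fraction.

T(p) = (-190/13, -51/13)

T1 scale by (2, -3): (-1, 5) → (-2, -15)
T2 rotate counter-clockwise with cos θ = 5/13, sin θ = -12/13: (-2, -15) → (-190/13, -51/13)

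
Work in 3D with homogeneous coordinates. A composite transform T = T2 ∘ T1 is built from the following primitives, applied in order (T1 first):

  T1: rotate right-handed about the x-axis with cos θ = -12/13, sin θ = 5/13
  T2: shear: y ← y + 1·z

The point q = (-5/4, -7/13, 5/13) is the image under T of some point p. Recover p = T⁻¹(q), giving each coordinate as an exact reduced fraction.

p = (-5/4, 1, 0)

T1 = [1 0 0 0; 0 -12/13 -5/13 0; 0 5/13 -12/13 0; 0 0 0 1]
T2·T1 = [1 0 0 0; 0 -7/13 -17/13 0; 0 5/13 -12/13 0; 0 0 0 1]
det M = 1; M⁻¹ = [1 0 0 0; 0 -12/13 17/13 0; 0 -5/13 -7/13 0; 0 0 0 1]
M⁻¹ · (-5/4, -7/13, 5/13)ᵀ = (-5/4, 1, 0)ᵀ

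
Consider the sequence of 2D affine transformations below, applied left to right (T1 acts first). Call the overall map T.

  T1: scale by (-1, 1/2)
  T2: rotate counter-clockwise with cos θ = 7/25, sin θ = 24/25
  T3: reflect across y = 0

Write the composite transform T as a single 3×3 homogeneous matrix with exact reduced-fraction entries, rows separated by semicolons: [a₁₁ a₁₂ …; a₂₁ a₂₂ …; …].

T = [-7/25 -12/25 0; 24/25 -7/50 0; 0 0 1]

T1 = [-1 0 0; 0 1/2 0; 0 0 1]
T2·T1 = [-7/25 -12/25 0; -24/25 7/50 0; 0 0 1]
T3·…·T1 = [-7/25 -12/25 0; 24/25 -7/50 0; 0 0 1]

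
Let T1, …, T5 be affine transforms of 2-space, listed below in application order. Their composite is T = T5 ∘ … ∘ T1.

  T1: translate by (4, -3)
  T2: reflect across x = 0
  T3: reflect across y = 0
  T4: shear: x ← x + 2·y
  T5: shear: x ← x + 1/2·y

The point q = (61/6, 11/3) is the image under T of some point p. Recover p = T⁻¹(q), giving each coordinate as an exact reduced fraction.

p = (-5, -2/3)

T1 = [1 0 4; 0 1 -3; 0 0 1]
T2·T1 = [-1 0 -4; 0 1 -3; 0 0 1]
T3·…·T1 = [-1 0 -4; 0 -1 3; 0 0 1]
T4·…·T1 = [-1 -2 2; 0 -1 3; 0 0 1]
T5·…·T1 = [-1 -5/2 7/2; 0 -1 3; 0 0 1]
det M = 1; M⁻¹ = [-1 5/2 -4; 0 -1 3; 0 0 1]
M⁻¹ · (61/6, 11/3)ᵀ = (-5, -2/3)ᵀ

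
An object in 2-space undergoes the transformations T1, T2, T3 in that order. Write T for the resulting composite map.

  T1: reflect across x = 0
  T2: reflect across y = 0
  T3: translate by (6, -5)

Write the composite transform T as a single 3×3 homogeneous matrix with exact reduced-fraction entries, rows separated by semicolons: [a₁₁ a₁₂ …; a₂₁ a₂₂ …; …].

T = [-1 0 6; 0 -1 -5; 0 0 1]

T1 = [-1 0 0; 0 1 0; 0 0 1]
T2·T1 = [-1 0 0; 0 -1 0; 0 0 1]
T3·…·T1 = [-1 0 6; 0 -1 -5; 0 0 1]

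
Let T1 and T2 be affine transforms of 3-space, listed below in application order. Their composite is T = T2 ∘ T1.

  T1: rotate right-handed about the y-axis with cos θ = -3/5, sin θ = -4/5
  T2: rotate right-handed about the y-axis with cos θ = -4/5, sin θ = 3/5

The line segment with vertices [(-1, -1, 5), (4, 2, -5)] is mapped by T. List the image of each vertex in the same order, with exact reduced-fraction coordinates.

T1 rotate right-handed about the y-axis with cos θ = -3/5, sin θ = -4/5: (-1, -1, 5) → (-17/5, -1, -19/5); (4, 2, -5) → (8/5, 2, 31/5)
T2 rotate right-handed about the y-axis with cos θ = -4/5, sin θ = 3/5: (-17/5, -1, -19/5) → (11/25, -1, 127/25); (8/5, 2, 31/5) → (61/25, 2, -148/25)

image vertices: (11/25, -1, 127/25), (61/25, 2, -148/25)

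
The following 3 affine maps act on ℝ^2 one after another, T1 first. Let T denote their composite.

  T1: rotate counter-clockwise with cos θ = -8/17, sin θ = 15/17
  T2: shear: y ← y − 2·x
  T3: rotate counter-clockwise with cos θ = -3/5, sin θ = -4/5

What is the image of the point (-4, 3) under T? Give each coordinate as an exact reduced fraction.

T1 rotate counter-clockwise with cos θ = -8/17, sin θ = 15/17: (-4, 3) → (-13/17, -84/17)
T2 shear: y ← y − 2·x: (-13/17, -84/17) → (-13/17, -58/17)
T3 rotate counter-clockwise with cos θ = -3/5, sin θ = -4/5: (-13/17, -58/17) → (-193/85, 226/85)

T(p) = (-193/85, 226/85)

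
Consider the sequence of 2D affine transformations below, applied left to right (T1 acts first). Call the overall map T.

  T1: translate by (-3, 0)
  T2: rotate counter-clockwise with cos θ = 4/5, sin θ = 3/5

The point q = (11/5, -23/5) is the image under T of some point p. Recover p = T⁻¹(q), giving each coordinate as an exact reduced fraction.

T1 = [1 0 -3; 0 1 0; 0 0 1]
T2·T1 = [4/5 -3/5 -12/5; 3/5 4/5 -9/5; 0 0 1]
det M = 1; M⁻¹ = [4/5 3/5 3; -3/5 4/5 0; 0 0 1]
M⁻¹ · (11/5, -23/5)ᵀ = (2, -5)ᵀ

p = (2, -5)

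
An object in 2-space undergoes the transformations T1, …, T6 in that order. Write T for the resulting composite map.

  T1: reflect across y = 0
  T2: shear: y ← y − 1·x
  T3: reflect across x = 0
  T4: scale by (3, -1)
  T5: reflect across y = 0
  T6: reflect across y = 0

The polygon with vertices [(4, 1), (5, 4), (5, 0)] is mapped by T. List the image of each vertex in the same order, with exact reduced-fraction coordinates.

image vertices: (-12, 5), (-15, 9), (-15, 5)

T1 reflect across y = 0: (4, 1) → (4, -1); (5, 4) → (5, -4); (5, 0) → (5, 0)
T2 shear: y ← y − 1·x: (4, -1) → (4, -5); (5, -4) → (5, -9); (5, 0) → (5, -5)
T3 reflect across x = 0: (4, -5) → (-4, -5); (5, -9) → (-5, -9); (5, -5) → (-5, -5)
T4 scale by (3, -1): (-4, -5) → (-12, 5); (-5, -9) → (-15, 9); (-5, -5) → (-15, 5)
T5 reflect across y = 0: (-12, 5) → (-12, -5); (-15, 9) → (-15, -9); (-15, 5) → (-15, -5)
T6 reflect across y = 0: (-12, -5) → (-12, 5); (-15, -9) → (-15, 9); (-15, -5) → (-15, 5)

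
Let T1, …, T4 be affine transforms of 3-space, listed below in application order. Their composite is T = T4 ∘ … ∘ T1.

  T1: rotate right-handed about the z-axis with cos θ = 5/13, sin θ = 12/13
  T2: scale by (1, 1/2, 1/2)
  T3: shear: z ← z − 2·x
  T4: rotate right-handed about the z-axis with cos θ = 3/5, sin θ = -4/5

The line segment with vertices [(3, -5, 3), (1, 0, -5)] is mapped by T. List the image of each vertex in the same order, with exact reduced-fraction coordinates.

T1 rotate right-handed about the z-axis with cos θ = 5/13, sin θ = 12/13: (3, -5, 3) → (75/13, 11/13, 3); (1, 0, -5) → (5/13, 12/13, -5)
T2 scale by (1, 1/2, 1/2): (75/13, 11/13, 3) → (75/13, 11/26, 3/2); (5/13, 12/13, -5) → (5/13, 6/13, -5/2)
T3 shear: z ← z − 2·x: (75/13, 11/26, 3/2) → (75/13, 11/26, -261/26); (5/13, 6/13, -5/2) → (5/13, 6/13, -85/26)
T4 rotate right-handed about the z-axis with cos θ = 3/5, sin θ = -4/5: (75/13, 11/26, -261/26) → (19/5, -567/130, -261/26); (5/13, 6/13, -85/26) → (3/5, -2/65, -85/26)

image vertices: (19/5, -567/130, -261/26), (3/5, -2/65, -85/26)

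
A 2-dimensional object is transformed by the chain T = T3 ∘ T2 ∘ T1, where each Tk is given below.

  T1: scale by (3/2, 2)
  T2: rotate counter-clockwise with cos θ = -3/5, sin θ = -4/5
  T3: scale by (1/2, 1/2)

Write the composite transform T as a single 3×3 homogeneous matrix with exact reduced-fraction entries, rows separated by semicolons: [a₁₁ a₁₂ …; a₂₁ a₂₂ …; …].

T1 = [3/2 0 0; 0 2 0; 0 0 1]
T2·T1 = [-9/10 8/5 0; -6/5 -6/5 0; 0 0 1]
T3·…·T1 = [-9/20 4/5 0; -3/5 -3/5 0; 0 0 1]

T = [-9/20 4/5 0; -3/5 -3/5 0; 0 0 1]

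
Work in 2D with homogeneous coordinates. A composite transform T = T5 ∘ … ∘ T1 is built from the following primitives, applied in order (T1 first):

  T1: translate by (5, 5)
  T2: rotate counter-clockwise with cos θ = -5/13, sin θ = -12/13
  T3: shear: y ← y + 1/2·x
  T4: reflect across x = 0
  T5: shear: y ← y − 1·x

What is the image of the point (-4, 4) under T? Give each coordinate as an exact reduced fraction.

T(p) = (-103/13, 15/2)

T1 translate by (5, 5): (-4, 4) → (1, 9)
T2 rotate counter-clockwise with cos θ = -5/13, sin θ = -12/13: (1, 9) → (103/13, -57/13)
T3 shear: y ← y + 1/2·x: (103/13, -57/13) → (103/13, -11/26)
T4 reflect across x = 0: (103/13, -11/26) → (-103/13, -11/26)
T5 shear: y ← y − 1·x: (-103/13, -11/26) → (-103/13, 15/2)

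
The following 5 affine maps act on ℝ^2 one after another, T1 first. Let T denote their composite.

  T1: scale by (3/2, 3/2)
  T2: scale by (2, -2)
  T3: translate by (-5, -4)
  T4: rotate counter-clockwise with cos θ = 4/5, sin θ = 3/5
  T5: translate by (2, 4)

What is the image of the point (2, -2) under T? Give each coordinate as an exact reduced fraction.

T(p) = (8/5, 31/5)

T1 scale by (3/2, 3/2): (2, -2) → (3, -3)
T2 scale by (2, -2): (3, -3) → (6, 6)
T3 translate by (-5, -4): (6, 6) → (1, 2)
T4 rotate counter-clockwise with cos θ = 4/5, sin θ = 3/5: (1, 2) → (-2/5, 11/5)
T5 translate by (2, 4): (-2/5, 11/5) → (8/5, 31/5)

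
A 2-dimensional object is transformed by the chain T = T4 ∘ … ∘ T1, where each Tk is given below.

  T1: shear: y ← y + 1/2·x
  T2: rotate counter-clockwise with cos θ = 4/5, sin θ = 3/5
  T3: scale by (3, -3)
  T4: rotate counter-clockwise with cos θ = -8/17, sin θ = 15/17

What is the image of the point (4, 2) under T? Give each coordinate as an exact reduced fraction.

T1 shear: y ← y + 1/2·x: (4, 2) → (4, 4)
T2 rotate counter-clockwise with cos θ = 4/5, sin θ = 3/5: (4, 4) → (4/5, 28/5)
T3 scale by (3, -3): (4/5, 28/5) → (12/5, -84/5)
T4 rotate counter-clockwise with cos θ = -8/17, sin θ = 15/17: (12/5, -84/5) → (1164/85, 852/85)

T(p) = (1164/85, 852/85)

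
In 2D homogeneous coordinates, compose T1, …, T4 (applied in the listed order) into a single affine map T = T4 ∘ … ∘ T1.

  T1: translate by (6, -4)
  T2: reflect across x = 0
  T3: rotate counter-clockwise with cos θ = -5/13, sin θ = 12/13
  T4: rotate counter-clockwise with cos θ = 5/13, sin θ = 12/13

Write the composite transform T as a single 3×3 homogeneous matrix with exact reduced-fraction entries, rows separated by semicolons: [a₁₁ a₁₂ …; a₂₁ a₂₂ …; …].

T = [1 0 6; 0 -1 4; 0 0 1]

T1 = [1 0 6; 0 1 -4; 0 0 1]
T2·T1 = [-1 0 -6; 0 1 -4; 0 0 1]
T3·…·T1 = [5/13 -12/13 6; -12/13 -5/13 -4; 0 0 1]
T4·…·T1 = [1 0 6; 0 -1 4; 0 0 1]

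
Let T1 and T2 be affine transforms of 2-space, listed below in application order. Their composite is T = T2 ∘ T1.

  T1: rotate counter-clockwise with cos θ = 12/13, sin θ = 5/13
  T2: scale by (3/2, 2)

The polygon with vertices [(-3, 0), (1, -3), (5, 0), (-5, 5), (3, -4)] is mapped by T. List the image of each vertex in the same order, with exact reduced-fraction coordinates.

image vertices: (-54/13, -30/13), (81/26, -62/13), (90/13, 50/13), (-255/26, 70/13), (84/13, -66/13)

T1 rotate counter-clockwise with cos θ = 12/13, sin θ = 5/13: (-3, 0) → (-36/13, -15/13); (1, -3) → (27/13, -31/13); (5, 0) → (60/13, 25/13); (-5, 5) → (-85/13, 35/13); (3, -4) → (56/13, -33/13)
T2 scale by (3/2, 2): (-36/13, -15/13) → (-54/13, -30/13); (27/13, -31/13) → (81/26, -62/13); (60/13, 25/13) → (90/13, 50/13); (-85/13, 35/13) → (-255/26, 70/13); (56/13, -33/13) → (84/13, -66/13)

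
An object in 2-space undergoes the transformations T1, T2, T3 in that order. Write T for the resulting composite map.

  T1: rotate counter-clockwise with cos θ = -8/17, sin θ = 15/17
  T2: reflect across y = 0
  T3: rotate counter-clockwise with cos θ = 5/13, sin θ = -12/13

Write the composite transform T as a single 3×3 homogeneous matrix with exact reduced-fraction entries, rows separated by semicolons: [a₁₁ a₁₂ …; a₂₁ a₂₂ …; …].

T = [-220/221 21/221 0; 21/221 220/221 0; 0 0 1]

T1 = [-8/17 -15/17 0; 15/17 -8/17 0; 0 0 1]
T2·T1 = [-8/17 -15/17 0; -15/17 8/17 0; 0 0 1]
T3·…·T1 = [-220/221 21/221 0; 21/221 220/221 0; 0 0 1]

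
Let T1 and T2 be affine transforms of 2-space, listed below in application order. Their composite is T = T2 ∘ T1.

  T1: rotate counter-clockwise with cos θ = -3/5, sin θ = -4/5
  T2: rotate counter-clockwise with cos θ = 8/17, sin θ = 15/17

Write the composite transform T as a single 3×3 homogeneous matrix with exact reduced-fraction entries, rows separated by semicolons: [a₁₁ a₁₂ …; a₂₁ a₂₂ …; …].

T = [36/85 77/85 0; -77/85 36/85 0; 0 0 1]

T1 = [-3/5 4/5 0; -4/5 -3/5 0; 0 0 1]
T2·T1 = [36/85 77/85 0; -77/85 36/85 0; 0 0 1]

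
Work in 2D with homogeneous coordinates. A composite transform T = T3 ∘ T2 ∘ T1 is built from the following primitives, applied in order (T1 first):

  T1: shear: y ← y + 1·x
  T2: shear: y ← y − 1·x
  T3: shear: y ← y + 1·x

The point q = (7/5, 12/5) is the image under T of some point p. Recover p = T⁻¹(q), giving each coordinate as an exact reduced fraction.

T1 = [1 0 0; 1 1 0; 0 0 1]
T2·T1 = [1 0 0; 0 1 0; 0 0 1]
T3·…·T1 = [1 0 0; 1 1 0; 0 0 1]
det M = 1; M⁻¹ = [1 0 0; -1 1 0; 0 0 1]
M⁻¹ · (7/5, 12/5)ᵀ = (7/5, 1)ᵀ

p = (7/5, 1)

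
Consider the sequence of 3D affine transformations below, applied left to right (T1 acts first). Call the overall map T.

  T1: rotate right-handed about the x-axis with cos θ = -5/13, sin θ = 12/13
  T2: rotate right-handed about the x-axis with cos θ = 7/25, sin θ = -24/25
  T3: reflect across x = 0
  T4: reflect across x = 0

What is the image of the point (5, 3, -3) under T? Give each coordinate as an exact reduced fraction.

T(p) = (5, 1371/325, -147/325)

T1 rotate right-handed about the x-axis with cos θ = -5/13, sin θ = 12/13: (5, 3, -3) → (5, 21/13, 51/13)
T2 rotate right-handed about the x-axis with cos θ = 7/25, sin θ = -24/25: (5, 21/13, 51/13) → (5, 1371/325, -147/325)
T3 reflect across x = 0: (5, 1371/325, -147/325) → (-5, 1371/325, -147/325)
T4 reflect across x = 0: (-5, 1371/325, -147/325) → (5, 1371/325, -147/325)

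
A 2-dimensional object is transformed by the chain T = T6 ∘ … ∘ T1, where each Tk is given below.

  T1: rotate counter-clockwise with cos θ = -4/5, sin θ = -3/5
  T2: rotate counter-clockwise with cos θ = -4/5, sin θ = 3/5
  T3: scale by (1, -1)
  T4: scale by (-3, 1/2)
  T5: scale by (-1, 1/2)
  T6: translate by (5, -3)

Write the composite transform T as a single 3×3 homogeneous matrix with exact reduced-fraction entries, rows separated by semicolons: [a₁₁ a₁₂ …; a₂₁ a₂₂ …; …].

T = [3 0 5; 0 -1/4 -3; 0 0 1]

T1 = [-4/5 3/5 0; -3/5 -4/5 0; 0 0 1]
T2·T1 = [1 0 0; 0 1 0; 0 0 1]
T3·…·T1 = [1 0 0; 0 -1 0; 0 0 1]
T4·…·T1 = [-3 0 0; 0 -1/2 0; 0 0 1]
T5·…·T1 = [3 0 0; 0 -1/4 0; 0 0 1]
T6·…·T1 = [3 0 5; 0 -1/4 -3; 0 0 1]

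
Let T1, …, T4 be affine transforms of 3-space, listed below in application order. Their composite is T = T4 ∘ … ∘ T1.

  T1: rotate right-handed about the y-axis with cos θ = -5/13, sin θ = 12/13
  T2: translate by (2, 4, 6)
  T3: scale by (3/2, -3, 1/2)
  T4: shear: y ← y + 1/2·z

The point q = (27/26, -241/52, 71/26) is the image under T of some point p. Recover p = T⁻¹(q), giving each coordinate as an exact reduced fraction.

p = (1, -2, -1)

T1 = [-5/13 0 12/13 0; 0 1 0 0; -12/13 0 -5/13 0; 0 0 0 1]
T2·T1 = [-5/13 0 12/13 2; 0 1 0 4; -12/13 0 -5/13 6; 0 0 0 1]
T3·…·T1 = [-15/26 0 18/13 3; 0 -3 0 -12; -6/13 0 -5/26 3; 0 0 0 1]
T4·…·T1 = [-15/26 0 18/13 3; -3/13 -3 -5/52 -21/2; -6/13 0 -5/26 3; 0 0 0 1]
det M = -9/4; M⁻¹ = [-10/39 0 -24/13 82/13; 0 -1/3 1/6 -4; 8/13 0 -10/13 6/13; 0 0 0 1]
M⁻¹ · (27/26, -241/52, 71/26)ᵀ = (1, -2, -1)ᵀ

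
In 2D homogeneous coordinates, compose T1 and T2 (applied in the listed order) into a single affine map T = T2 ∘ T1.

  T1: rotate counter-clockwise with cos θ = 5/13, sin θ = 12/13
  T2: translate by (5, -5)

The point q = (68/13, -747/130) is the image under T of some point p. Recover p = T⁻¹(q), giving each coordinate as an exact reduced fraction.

p = (-3/5, -1/2)

T1 = [5/13 -12/13 0; 12/13 5/13 0; 0 0 1]
T2·T1 = [5/13 -12/13 5; 12/13 5/13 -5; 0 0 1]
det M = 1; M⁻¹ = [5/13 12/13 35/13; -12/13 5/13 85/13; 0 0 1]
M⁻¹ · (68/13, -747/130)ᵀ = (-3/5, -1/2)ᵀ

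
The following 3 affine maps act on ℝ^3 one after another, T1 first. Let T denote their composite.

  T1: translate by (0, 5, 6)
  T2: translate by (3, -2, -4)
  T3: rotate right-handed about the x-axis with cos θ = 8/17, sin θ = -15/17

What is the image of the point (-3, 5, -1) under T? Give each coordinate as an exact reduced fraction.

T(p) = (0, 79/17, -112/17)

T1 translate by (0, 5, 6): (-3, 5, -1) → (-3, 10, 5)
T2 translate by (3, -2, -4): (-3, 10, 5) → (0, 8, 1)
T3 rotate right-handed about the x-axis with cos θ = 8/17, sin θ = -15/17: (0, 8, 1) → (0, 79/17, -112/17)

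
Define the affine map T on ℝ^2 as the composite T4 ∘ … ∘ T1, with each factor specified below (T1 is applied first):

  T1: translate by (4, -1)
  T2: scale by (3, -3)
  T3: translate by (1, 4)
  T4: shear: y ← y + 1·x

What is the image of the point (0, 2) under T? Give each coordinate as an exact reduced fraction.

T1 translate by (4, -1): (0, 2) → (4, 1)
T2 scale by (3, -3): (4, 1) → (12, -3)
T3 translate by (1, 4): (12, -3) → (13, 1)
T4 shear: y ← y + 1·x: (13, 1) → (13, 14)

T(p) = (13, 14)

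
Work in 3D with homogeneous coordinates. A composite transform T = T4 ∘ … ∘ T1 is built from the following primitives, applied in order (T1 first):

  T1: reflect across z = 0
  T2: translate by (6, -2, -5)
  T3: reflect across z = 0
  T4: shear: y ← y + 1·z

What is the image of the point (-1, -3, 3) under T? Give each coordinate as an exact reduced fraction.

T(p) = (5, 3, 8)

T1 reflect across z = 0: (-1, -3, 3) → (-1, -3, -3)
T2 translate by (6, -2, -5): (-1, -3, -3) → (5, -5, -8)
T3 reflect across z = 0: (5, -5, -8) → (5, -5, 8)
T4 shear: y ← y + 1·z: (5, -5, 8) → (5, 3, 8)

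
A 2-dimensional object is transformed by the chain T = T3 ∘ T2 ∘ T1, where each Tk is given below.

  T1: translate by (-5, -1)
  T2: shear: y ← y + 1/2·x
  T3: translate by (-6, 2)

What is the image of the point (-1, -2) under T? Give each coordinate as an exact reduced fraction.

T1 translate by (-5, -1): (-1, -2) → (-6, -3)
T2 shear: y ← y + 1/2·x: (-6, -3) → (-6, -6)
T3 translate by (-6, 2): (-6, -6) → (-12, -4)

T(p) = (-12, -4)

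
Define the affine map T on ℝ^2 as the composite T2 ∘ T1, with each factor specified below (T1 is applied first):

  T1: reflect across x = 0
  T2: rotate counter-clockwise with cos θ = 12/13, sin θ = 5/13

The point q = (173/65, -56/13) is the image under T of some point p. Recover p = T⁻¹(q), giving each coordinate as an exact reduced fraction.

T1 = [-1 0 0; 0 1 0; 0 0 1]
T2·T1 = [-12/13 -5/13 0; -5/13 12/13 0; 0 0 1]
det M = -1; M⁻¹ = [-12/13 -5/13 0; -5/13 12/13 0; 0 0 1]
M⁻¹ · (173/65, -56/13)ᵀ = (-4/5, -5)ᵀ

p = (-4/5, -5)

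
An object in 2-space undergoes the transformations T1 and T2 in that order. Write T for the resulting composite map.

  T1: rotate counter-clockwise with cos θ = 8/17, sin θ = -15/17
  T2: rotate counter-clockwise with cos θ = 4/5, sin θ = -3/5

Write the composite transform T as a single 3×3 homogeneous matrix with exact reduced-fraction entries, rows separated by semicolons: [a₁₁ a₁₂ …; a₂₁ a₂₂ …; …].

T1 = [8/17 15/17 0; -15/17 8/17 0; 0 0 1]
T2·T1 = [-13/85 84/85 0; -84/85 -13/85 0; 0 0 1]

T = [-13/85 84/85 0; -84/85 -13/85 0; 0 0 1]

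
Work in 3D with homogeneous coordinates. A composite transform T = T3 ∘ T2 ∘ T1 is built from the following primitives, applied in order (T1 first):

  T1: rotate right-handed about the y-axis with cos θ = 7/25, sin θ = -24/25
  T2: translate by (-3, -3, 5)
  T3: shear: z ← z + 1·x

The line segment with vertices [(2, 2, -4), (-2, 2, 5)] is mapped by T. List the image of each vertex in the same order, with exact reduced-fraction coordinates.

T1 rotate right-handed about the y-axis with cos θ = 7/25, sin θ = -24/25: (2, 2, -4) → (22/5, 2, 4/5); (-2, 2, 5) → (-134/25, 2, -13/25)
T2 translate by (-3, -3, 5): (22/5, 2, 4/5) → (7/5, -1, 29/5); (-134/25, 2, -13/25) → (-209/25, -1, 112/25)
T3 shear: z ← z + 1·x: (7/5, -1, 29/5) → (7/5, -1, 36/5); (-209/25, -1, 112/25) → (-209/25, -1, -97/25)

image vertices: (7/5, -1, 36/5), (-209/25, -1, -97/25)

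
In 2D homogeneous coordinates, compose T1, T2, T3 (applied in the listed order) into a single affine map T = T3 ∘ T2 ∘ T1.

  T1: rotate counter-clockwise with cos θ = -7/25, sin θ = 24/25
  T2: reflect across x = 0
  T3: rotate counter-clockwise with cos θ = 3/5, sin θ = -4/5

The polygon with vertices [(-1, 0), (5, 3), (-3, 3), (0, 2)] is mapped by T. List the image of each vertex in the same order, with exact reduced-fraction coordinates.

image vertices: (-117/125, -44/125), (717/125, -131/125), (-219/125, -483/125), (88/125, -234/125)

T1 rotate counter-clockwise with cos θ = -7/25, sin θ = 24/25: (-1, 0) → (7/25, -24/25); (5, 3) → (-107/25, 99/25); (-3, 3) → (-51/25, -93/25); (0, 2) → (-48/25, -14/25)
T2 reflect across x = 0: (7/25, -24/25) → (-7/25, -24/25); (-107/25, 99/25) → (107/25, 99/25); (-51/25, -93/25) → (51/25, -93/25); (-48/25, -14/25) → (48/25, -14/25)
T3 rotate counter-clockwise with cos θ = 3/5, sin θ = -4/5: (-7/25, -24/25) → (-117/125, -44/125); (107/25, 99/25) → (717/125, -131/125); (51/25, -93/25) → (-219/125, -483/125); (48/25, -14/25) → (88/125, -234/125)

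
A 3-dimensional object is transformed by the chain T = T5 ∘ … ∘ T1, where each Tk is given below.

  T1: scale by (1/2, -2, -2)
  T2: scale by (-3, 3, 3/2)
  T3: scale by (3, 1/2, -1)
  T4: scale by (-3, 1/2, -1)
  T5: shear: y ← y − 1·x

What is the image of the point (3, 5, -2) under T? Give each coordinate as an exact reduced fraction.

T(p) = (81/2, -48, 6)

T1 scale by (1/2, -2, -2): (3, 5, -2) → (3/2, -10, 4)
T2 scale by (-3, 3, 3/2): (3/2, -10, 4) → (-9/2, -30, 6)
T3 scale by (3, 1/2, -1): (-9/2, -30, 6) → (-27/2, -15, -6)
T4 scale by (-3, 1/2, -1): (-27/2, -15, -6) → (81/2, -15/2, 6)
T5 shear: y ← y − 1·x: (81/2, -15/2, 6) → (81/2, -48, 6)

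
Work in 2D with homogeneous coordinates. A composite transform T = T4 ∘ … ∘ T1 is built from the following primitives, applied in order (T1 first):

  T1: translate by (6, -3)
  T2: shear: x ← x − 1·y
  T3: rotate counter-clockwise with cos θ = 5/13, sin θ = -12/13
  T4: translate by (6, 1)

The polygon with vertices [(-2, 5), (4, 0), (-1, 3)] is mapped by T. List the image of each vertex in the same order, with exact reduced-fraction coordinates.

image vertices: (112/13, -1/13), (107/13, -158/13), (103/13, -47/13)

T1 translate by (6, -3): (-2, 5) → (4, 2); (4, 0) → (10, -3); (-1, 3) → (5, 0)
T2 shear: x ← x − 1·y: (4, 2) → (2, 2); (10, -3) → (13, -3); (5, 0) → (5, 0)
T3 rotate counter-clockwise with cos θ = 5/13, sin θ = -12/13: (2, 2) → (34/13, -14/13); (13, -3) → (29/13, -171/13); (5, 0) → (25/13, -60/13)
T4 translate by (6, 1): (34/13, -14/13) → (112/13, -1/13); (29/13, -171/13) → (107/13, -158/13); (25/13, -60/13) → (103/13, -47/13)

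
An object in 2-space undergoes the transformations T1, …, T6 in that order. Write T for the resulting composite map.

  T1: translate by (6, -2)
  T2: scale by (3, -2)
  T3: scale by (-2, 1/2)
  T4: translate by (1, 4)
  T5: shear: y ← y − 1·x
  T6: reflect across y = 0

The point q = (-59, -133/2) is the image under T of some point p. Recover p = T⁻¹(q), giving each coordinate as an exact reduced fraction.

p = (4, -3/2)

T1 = [1 0 6; 0 1 -2; 0 0 1]
T2·T1 = [3 0 18; 0 -2 4; 0 0 1]
T3·…·T1 = [-6 0 -36; 0 -1 2; 0 0 1]
T4·…·T1 = [-6 0 -35; 0 -1 6; 0 0 1]
T5·…·T1 = [-6 0 -35; 6 -1 41; 0 0 1]
T6·…·T1 = [-6 0 -35; -6 1 -41; 0 0 1]
det M = -6; M⁻¹ = [-1/6 0 -35/6; -1 1 6; 0 0 1]
M⁻¹ · (-59, -133/2)ᵀ = (4, -3/2)ᵀ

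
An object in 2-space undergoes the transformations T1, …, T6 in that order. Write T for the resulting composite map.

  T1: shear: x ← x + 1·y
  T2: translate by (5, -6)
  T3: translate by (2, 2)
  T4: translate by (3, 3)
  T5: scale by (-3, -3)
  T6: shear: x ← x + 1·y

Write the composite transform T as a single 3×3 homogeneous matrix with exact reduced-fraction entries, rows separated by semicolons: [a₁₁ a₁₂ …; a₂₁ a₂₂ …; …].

T1 = [1 1 0; 0 1 0; 0 0 1]
T2·T1 = [1 1 5; 0 1 -6; 0 0 1]
T3·…·T1 = [1 1 7; 0 1 -4; 0 0 1]
T4·…·T1 = [1 1 10; 0 1 -1; 0 0 1]
T5·…·T1 = [-3 -3 -30; 0 -3 3; 0 0 1]
T6·…·T1 = [-3 -6 -27; 0 -3 3; 0 0 1]

T = [-3 -6 -27; 0 -3 3; 0 0 1]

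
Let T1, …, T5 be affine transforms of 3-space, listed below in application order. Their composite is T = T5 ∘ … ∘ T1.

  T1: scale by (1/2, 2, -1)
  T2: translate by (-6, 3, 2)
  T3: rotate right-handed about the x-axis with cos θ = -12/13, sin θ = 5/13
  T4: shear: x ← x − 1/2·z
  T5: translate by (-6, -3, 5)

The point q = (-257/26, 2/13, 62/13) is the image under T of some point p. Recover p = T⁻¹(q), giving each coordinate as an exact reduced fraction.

T1 = [1/2 0 0 0; 0 2 0 0; 0 0 -1 0; 0 0 0 1]
T2·T1 = [1/2 0 0 -6; 0 2 0 3; 0 0 -1 2; 0 0 0 1]
T3·…·T1 = [1/2 0 0 -6; 0 -24/13 5/13 -46/13; 0 10/13 12/13 -9/13; 0 0 0 1]
T4·…·T1 = [1/2 -5/13 -6/13 -147/26; 0 -24/13 5/13 -46/13; 0 10/13 12/13 -9/13; 0 0 0 1]
T5·…·T1 = [1/2 -5/13 -6/13 -303/26; 0 -24/13 5/13 -85/13; 0 10/13 12/13 56/13; 0 0 0 1]
det M = -1; M⁻¹ = [2 0 1 19; 0 -6/13 5/26 -50/13; 0 5/13 12/13 -19/13; 0 0 0 1]
M⁻¹ · (-257/26, 2/13, 62/13)ᵀ = (4, -3, 3)ᵀ

p = (4, -3, 3)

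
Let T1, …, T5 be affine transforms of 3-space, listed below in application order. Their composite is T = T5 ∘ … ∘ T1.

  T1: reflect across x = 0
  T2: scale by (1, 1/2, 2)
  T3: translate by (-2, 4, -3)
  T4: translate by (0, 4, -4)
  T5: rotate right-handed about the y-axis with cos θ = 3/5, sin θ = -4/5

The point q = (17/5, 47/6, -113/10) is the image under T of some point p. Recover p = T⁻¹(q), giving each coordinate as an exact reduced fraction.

T1 = [-1 0 0 0; 0 1 0 0; 0 0 1 0; 0 0 0 1]
T2·T1 = [-1 0 0 0; 0 1/2 0 0; 0 0 2 0; 0 0 0 1]
T3·…·T1 = [-1 0 0 -2; 0 1/2 0 4; 0 0 2 -3; 0 0 0 1]
T4·…·T1 = [-1 0 0 -2; 0 1/2 0 8; 0 0 2 -7; 0 0 0 1]
T5·…·T1 = [-3/5 0 -8/5 22/5; 0 1/2 0 8; -4/5 0 6/5 -29/5; 0 0 0 1]
det M = -1; M⁻¹ = [-3/5 0 -4/5 -2; 0 2 0 -16; -2/5 0 3/10 7/2; 0 0 0 1]
M⁻¹ · (17/5, 47/6, -113/10)ᵀ = (5, -1/3, -5/4)ᵀ

p = (5, -1/3, -5/4)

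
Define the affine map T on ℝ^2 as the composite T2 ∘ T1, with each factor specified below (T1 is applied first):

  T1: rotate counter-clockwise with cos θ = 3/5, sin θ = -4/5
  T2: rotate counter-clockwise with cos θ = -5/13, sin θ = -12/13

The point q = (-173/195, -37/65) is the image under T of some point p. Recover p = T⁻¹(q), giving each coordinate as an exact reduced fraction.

T1 = [3/5 4/5 0; -4/5 3/5 0; 0 0 1]
T2·T1 = [-63/65 16/65 0; -16/65 -63/65 0; 0 0 1]
det M = 1; M⁻¹ = [-63/65 -16/65 0; 16/65 -63/65 0; 0 0 1]
M⁻¹ · (-173/195, -37/65)ᵀ = (1, 1/3)ᵀ

p = (1, 1/3)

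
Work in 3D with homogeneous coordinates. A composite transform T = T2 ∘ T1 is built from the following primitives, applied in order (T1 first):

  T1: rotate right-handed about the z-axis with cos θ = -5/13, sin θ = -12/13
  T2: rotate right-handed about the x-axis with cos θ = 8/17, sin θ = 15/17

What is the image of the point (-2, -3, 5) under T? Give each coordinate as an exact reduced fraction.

T(p) = (-2, -3, 5)

T1 rotate right-handed about the z-axis with cos θ = -5/13, sin θ = -12/13: (-2, -3, 5) → (-2, 3, 5)
T2 rotate right-handed about the x-axis with cos θ = 8/17, sin θ = 15/17: (-2, 3, 5) → (-2, -3, 5)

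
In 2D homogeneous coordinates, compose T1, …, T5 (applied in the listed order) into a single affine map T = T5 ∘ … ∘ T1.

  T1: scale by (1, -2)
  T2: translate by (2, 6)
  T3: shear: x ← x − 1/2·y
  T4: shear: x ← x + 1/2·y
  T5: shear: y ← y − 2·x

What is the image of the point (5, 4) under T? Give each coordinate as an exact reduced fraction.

T1 scale by (1, -2): (5, 4) → (5, -8)
T2 translate by (2, 6): (5, -8) → (7, -2)
T3 shear: x ← x − 1/2·y: (7, -2) → (8, -2)
T4 shear: x ← x + 1/2·y: (8, -2) → (7, -2)
T5 shear: y ← y − 2·x: (7, -2) → (7, -16)

T(p) = (7, -16)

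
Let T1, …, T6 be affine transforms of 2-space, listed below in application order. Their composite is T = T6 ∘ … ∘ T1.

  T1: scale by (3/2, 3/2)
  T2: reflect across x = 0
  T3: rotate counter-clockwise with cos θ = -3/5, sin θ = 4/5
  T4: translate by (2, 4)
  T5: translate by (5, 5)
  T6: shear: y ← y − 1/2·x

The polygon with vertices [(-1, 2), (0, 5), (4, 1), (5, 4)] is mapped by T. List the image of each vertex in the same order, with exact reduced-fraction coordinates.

image vertices: (37/10, 131/20), (1, 4), (47/5, -7/5), (67/10, -79/20)

T1 scale by (3/2, 3/2): (-1, 2) → (-3/2, 3); (0, 5) → (0, 15/2); (4, 1) → (6, 3/2); (5, 4) → (15/2, 6)
T2 reflect across x = 0: (-3/2, 3) → (3/2, 3); (0, 15/2) → (0, 15/2); (6, 3/2) → (-6, 3/2); (15/2, 6) → (-15/2, 6)
T3 rotate counter-clockwise with cos θ = -3/5, sin θ = 4/5: (3/2, 3) → (-33/10, -3/5); (0, 15/2) → (-6, -9/2); (-6, 3/2) → (12/5, -57/10); (-15/2, 6) → (-3/10, -48/5)
T4 translate by (2, 4): (-33/10, -3/5) → (-13/10, 17/5); (-6, -9/2) → (-4, -1/2); (12/5, -57/10) → (22/5, -17/10); (-3/10, -48/5) → (17/10, -28/5)
T5 translate by (5, 5): (-13/10, 17/5) → (37/10, 42/5); (-4, -1/2) → (1, 9/2); (22/5, -17/10) → (47/5, 33/10); (17/10, -28/5) → (67/10, -3/5)
T6 shear: y ← y − 1/2·x: (37/10, 42/5) → (37/10, 131/20); (1, 9/2) → (1, 4); (47/5, 33/10) → (47/5, -7/5); (67/10, -3/5) → (67/10, -79/20)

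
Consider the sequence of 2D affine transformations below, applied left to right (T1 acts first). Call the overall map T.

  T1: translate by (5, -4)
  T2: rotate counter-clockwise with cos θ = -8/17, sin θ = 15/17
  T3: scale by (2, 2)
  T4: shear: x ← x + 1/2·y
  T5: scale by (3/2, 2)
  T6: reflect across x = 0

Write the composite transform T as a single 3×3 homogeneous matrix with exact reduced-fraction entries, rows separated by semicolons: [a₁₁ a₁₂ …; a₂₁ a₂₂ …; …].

T = [3/34 57/17 -441/34; 60/17 -32/17 428/17; 0 0 1]

T1 = [1 0 5; 0 1 -4; 0 0 1]
T2·T1 = [-8/17 -15/17 20/17; 15/17 -8/17 107/17; 0 0 1]
T3·…·T1 = [-16/17 -30/17 40/17; 30/17 -16/17 214/17; 0 0 1]
T4·…·T1 = [-1/17 -38/17 147/17; 30/17 -16/17 214/17; 0 0 1]
T5·…·T1 = [-3/34 -57/17 441/34; 60/17 -32/17 428/17; 0 0 1]
T6·…·T1 = [3/34 57/17 -441/34; 60/17 -32/17 428/17; 0 0 1]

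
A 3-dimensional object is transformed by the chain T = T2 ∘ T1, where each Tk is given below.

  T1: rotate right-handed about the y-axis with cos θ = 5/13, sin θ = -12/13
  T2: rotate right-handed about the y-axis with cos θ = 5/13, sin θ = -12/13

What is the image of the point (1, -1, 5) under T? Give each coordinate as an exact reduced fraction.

T1 rotate right-handed about the y-axis with cos θ = 5/13, sin θ = -12/13: (1, -1, 5) → (-55/13, -1, 37/13)
T2 rotate right-handed about the y-axis with cos θ = 5/13, sin θ = -12/13: (-55/13, -1, 37/13) → (-719/169, -1, -475/169)

T(p) = (-719/169, -1, -475/169)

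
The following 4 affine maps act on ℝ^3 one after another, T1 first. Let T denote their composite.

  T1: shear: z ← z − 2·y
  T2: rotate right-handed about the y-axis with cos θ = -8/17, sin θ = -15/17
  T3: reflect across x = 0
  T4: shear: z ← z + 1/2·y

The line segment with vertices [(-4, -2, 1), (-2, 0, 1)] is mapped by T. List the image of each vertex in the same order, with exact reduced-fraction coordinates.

T1 shear: z ← z − 2·y: (-4, -2, 1) → (-4, -2, 5); (-2, 0, 1) → (-2, 0, 1)
T2 rotate right-handed about the y-axis with cos θ = -8/17, sin θ = -15/17: (-4, -2, 5) → (-43/17, -2, -100/17); (-2, 0, 1) → (1/17, 0, -38/17)
T3 reflect across x = 0: (-43/17, -2, -100/17) → (43/17, -2, -100/17); (1/17, 0, -38/17) → (-1/17, 0, -38/17)
T4 shear: z ← z + 1/2·y: (43/17, -2, -100/17) → (43/17, -2, -117/17); (-1/17, 0, -38/17) → (-1/17, 0, -38/17)

image vertices: (43/17, -2, -117/17), (-1/17, 0, -38/17)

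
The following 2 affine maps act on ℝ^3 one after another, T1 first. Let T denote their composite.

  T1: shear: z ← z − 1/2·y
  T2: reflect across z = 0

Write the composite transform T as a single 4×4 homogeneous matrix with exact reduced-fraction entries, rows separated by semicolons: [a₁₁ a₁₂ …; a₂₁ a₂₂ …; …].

T1 = [1 0 0 0; 0 1 0 0; 0 -1/2 1 0; 0 0 0 1]
T2·T1 = [1 0 0 0; 0 1 0 0; 0 1/2 -1 0; 0 0 0 1]

T = [1 0 0 0; 0 1 0 0; 0 1/2 -1 0; 0 0 0 1]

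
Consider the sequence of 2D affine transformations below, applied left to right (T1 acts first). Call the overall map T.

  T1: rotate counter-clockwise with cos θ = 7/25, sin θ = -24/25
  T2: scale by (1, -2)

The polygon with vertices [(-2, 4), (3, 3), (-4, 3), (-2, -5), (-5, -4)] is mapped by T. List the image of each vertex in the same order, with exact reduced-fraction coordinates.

image vertices: (82/25, -152/25), (93/25, 102/25), (44/25, -234/25), (-134/25, -26/25), (-131/25, -184/25)

T1 rotate counter-clockwise with cos θ = 7/25, sin θ = -24/25: (-2, 4) → (82/25, 76/25); (3, 3) → (93/25, -51/25); (-4, 3) → (44/25, 117/25); (-2, -5) → (-134/25, 13/25); (-5, -4) → (-131/25, 92/25)
T2 scale by (1, -2): (82/25, 76/25) → (82/25, -152/25); (93/25, -51/25) → (93/25, 102/25); (44/25, 117/25) → (44/25, -234/25); (-134/25, 13/25) → (-134/25, -26/25); (-131/25, 92/25) → (-131/25, -184/25)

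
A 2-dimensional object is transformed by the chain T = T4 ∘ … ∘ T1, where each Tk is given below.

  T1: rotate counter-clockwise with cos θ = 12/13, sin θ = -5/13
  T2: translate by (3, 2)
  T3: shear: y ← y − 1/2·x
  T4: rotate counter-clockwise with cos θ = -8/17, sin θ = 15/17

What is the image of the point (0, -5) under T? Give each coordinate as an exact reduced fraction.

T(p) = (503/221, 538/221)

T1 rotate counter-clockwise with cos θ = 12/13, sin θ = -5/13: (0, -5) → (-25/13, -60/13)
T2 translate by (3, 2): (-25/13, -60/13) → (14/13, -34/13)
T3 shear: y ← y − 1/2·x: (14/13, -34/13) → (14/13, -41/13)
T4 rotate counter-clockwise with cos θ = -8/17, sin θ = 15/17: (14/13, -41/13) → (503/221, 538/221)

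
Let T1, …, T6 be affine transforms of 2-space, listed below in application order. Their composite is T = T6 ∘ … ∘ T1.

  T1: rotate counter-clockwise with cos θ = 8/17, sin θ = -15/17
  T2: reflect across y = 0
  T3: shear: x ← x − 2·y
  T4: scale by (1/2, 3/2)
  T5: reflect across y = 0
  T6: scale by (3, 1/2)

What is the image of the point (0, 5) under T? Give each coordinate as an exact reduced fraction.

T(p) = (465/34, 30/17)

T1 rotate counter-clockwise with cos θ = 8/17, sin θ = -15/17: (0, 5) → (75/17, 40/17)
T2 reflect across y = 0: (75/17, 40/17) → (75/17, -40/17)
T3 shear: x ← x − 2·y: (75/17, -40/17) → (155/17, -40/17)
T4 scale by (1/2, 3/2): (155/17, -40/17) → (155/34, -60/17)
T5 reflect across y = 0: (155/34, -60/17) → (155/34, 60/17)
T6 scale by (3, 1/2): (155/34, 60/17) → (465/34, 30/17)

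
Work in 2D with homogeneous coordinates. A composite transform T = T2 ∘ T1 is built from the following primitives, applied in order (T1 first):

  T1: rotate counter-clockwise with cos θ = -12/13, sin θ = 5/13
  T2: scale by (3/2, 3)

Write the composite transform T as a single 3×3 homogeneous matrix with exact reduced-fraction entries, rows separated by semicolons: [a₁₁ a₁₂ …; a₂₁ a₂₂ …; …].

T = [-18/13 -15/26 0; 15/13 -36/13 0; 0 0 1]

T1 = [-12/13 -5/13 0; 5/13 -12/13 0; 0 0 1]
T2·T1 = [-18/13 -15/26 0; 15/13 -36/13 0; 0 0 1]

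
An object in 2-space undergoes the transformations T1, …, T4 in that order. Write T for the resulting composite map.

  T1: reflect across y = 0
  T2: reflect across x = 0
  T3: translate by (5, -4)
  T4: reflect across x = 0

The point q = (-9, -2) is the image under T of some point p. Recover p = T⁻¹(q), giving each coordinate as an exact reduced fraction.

T1 = [1 0 0; 0 -1 0; 0 0 1]
T2·T1 = [-1 0 0; 0 -1 0; 0 0 1]
T3·…·T1 = [-1 0 5; 0 -1 -4; 0 0 1]
T4·…·T1 = [1 0 -5; 0 -1 -4; 0 0 1]
det M = -1; M⁻¹ = [1 0 5; 0 -1 -4; 0 0 1]
M⁻¹ · (-9, -2)ᵀ = (-4, -2)ᵀ

p = (-4, -2)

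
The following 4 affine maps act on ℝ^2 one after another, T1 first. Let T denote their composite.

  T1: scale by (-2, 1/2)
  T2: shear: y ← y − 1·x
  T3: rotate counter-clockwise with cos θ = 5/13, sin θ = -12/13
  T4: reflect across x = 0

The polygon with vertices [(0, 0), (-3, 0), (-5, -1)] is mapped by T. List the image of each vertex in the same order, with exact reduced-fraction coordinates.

image vertices: (0, 0), (42/13, -102/13), (76/13, -345/26)

T1 scale by (-2, 1/2): (0, 0) → (0, 0); (-3, 0) → (6, 0); (-5, -1) → (10, -1/2)
T2 shear: y ← y − 1·x: (0, 0) → (0, 0); (6, 0) → (6, -6); (10, -1/2) → (10, -21/2)
T3 rotate counter-clockwise with cos θ = 5/13, sin θ = -12/13: (0, 0) → (0, 0); (6, -6) → (-42/13, -102/13); (10, -21/2) → (-76/13, -345/26)
T4 reflect across x = 0: (0, 0) → (0, 0); (-42/13, -102/13) → (42/13, -102/13); (-76/13, -345/26) → (76/13, -345/26)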